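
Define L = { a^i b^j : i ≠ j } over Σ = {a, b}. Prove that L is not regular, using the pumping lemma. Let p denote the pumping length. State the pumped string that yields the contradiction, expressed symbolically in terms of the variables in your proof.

Assume L is regular. Let p be the pumping length given by the pumping lemma.
Choose w = a^p b^{p+p!}. Since p ≠ p+p!, w ∈ L; and |w| ≥ p.
By the pumping lemma, w = xyz with |xy| ≤ p and |y| > 0.
Because |xy| ≤ p and w begins with p copies of a, we have y = a^k with 1 ≤ k ≤ p.
Since 1 ≤ k ≤ p, k divides p!; set t = 1 + p!/k. Then xy^t z has p + (p!/k)·k = p + p! copies of a. Now the a-count equals the b-count, so i ≠ j fails. So xy^t z = a^{p+p!} b^{p+p!} ∉ L.
This is a contradiction; hence L is not regular.

a^{p+p!} b^{p+p!}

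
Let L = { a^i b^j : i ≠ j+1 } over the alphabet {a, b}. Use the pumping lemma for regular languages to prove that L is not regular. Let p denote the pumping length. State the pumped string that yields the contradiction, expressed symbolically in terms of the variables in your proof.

Suppose for contradiction that L is regular, and let p be the pumping length.
Choose w = a^p b^{p+p!-1}. Since p ≠ (p+p!-1)+1 = p+p!, w ∈ L; and |w| ≥ p.
The pumping lemma gives a decomposition w = xyz where |xy| ≤ p and |y| ≥ 1.
The first p characters of w are a's, so xy (and hence y) consists only of a's. Write y = a^k, 1 ≤ k ≤ p.
Since 1 ≤ k ≤ p, k divides p!; set t = 1 + p!/k. Then xy^t z has p + (p!/k)·k = p + p! copies of a. Now the a-count is p+p! and (b-count)+1 = (p+p!-1)+1 = p+p!, so i ≠ j+1 fails. So xy^t z = a^{p+p!} b^{p+p!-1} ∉ L.
Contradiction. Therefore L is not regular.

a^{p+p!} b^{p+p!-1}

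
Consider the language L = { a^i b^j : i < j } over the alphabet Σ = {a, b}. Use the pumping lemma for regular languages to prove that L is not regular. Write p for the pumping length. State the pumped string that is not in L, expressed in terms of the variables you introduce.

a^{p+k} b^{p+1}

Suppose for contradiction that L is regular, and let p be the pumping length.
Choose w = a^p b^{p+1} ∈ L, with |w| = 2p+1 ≥ p.
By the pumping lemma, w = xyz with |xy| ≤ p and |y| > 0.
The first p characters of w are a's, so xy (and hence y) consists only of a's. Write y = a^k, 1 ≤ k ≤ p.
Consider xy^2z = a^{p+k} b^{p+1}. Since k ≥ 1, the a-count p+k is at least p+1, so i < j fails; thus xy^2z ∉ L.
This contradicts the pumping lemma, so L is not regular.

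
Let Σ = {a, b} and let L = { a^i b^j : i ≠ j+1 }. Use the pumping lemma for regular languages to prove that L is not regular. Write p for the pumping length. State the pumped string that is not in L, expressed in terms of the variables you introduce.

a^{p+p!} b^{p+p!-1}

Toward a contradiction, assume L is regular with pumping length p.
Choose w = a^p b^{p+p!-1}. Since p ≠ (p+p!-1)+1 = p+p!, w ∈ L; and |w| ≥ p.
Write w = xyz as guaranteed by the lemma, with |xy| ≤ p and |y| ≥ 1.
Because |xy| ≤ p and w begins with p copies of a, we have y = a^k with 1 ≤ k ≤ p.
Since 1 ≤ k ≤ p, k divides p!; set t = 1 + p!/k. Then xy^t z has p + (p!/k)·k = p + p! copies of a. Now the a-count is p+p! and (b-count)+1 = (p+p!-1)+1 = p+p!, so i ≠ j+1 fails. So xy^t z = a^{p+p!} b^{p+p!-1} ∉ L.
Contradiction. Therefore L is not regular.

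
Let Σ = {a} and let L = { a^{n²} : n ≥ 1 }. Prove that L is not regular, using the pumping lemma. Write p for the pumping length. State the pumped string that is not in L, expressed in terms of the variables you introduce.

a^{p²+k}

Assume L is regular. Let p be the pumping length given by the pumping lemma.
Take w = a^{p²} ∈ L with |w| = p² ≥ p.
Write w = xyz as guaranteed by the lemma, with |xy| ≤ p and |y| > 0.
Then y = a^k for some k with 1 ≤ k ≤ p.
Pump with i = 2: xy^2z = a^{p²+k}. Since 1 ≤ k ≤ p, p² < p²+k ≤ p²+p < (p+1)², so p²+k lies strictly between consecutive squares and is not a perfect square. So xy^2z ∉ L.
This is a contradiction; hence L is not regular.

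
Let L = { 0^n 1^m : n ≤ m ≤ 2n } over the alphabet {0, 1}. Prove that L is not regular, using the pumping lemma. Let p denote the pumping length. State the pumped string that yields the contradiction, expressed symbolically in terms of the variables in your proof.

0^{p+k} 1^p

Assume L is regular; let p be its pumping constant.
Take w = 0^p 1^p ∈ L (since p ≤ p ≤ 2p), with |w| = 2p ≥ p.
Write w = xyz as guaranteed by the lemma, with |xy| ≤ p and y is nonempty.
Since the first p symbols of w are all 0's and |xy| ≤ p, y lies entirely in the leading 0-block: y = 0^k for some k with 1 ≤ k ≤ p.
Pump with i = 2: xy^2z = 0^{p+k} 1^p. Now n = p+k > p = m, so the condition n ≤ m fails. Thus xy^2z ∉ L.
Contradiction. Therefore L is not regular.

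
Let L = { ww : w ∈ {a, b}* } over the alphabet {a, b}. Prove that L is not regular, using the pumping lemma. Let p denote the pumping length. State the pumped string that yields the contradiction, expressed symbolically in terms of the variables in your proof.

Suppose for contradiction that L is regular, and let p be the pumping length.
Take w = a^p b^p a^p b^p = uu where u = a^pb^p; then w ∈ L and |w| = 4p ≥ p.
The pumping lemma gives a decomposition w = xyz where |xy| ≤ p and y is nonempty.
Since the first p symbols of w are all a's and |xy| ≤ p, y lies entirely in the leading a-block: y = a^k for some k with 1 ≤ k ≤ p.
Pump with i = 2: xy^2z = a^{p+k} b^p a^p b^p, of length 4p+k. Suppose this equals vv. The string starts with a and ends with b, so v does too; thus the boundary between the two copies of v is a b→a transition. There is exactly one such transition, at position 2p+k, so |v| = 2p+k and |vv| = 4p+2k ≠ 4p+k since k ≥ 1. So xy^2z ∉ L.
This contradicts the pumping lemma, so L is not regular.

a^{p+k} b^p a^p b^p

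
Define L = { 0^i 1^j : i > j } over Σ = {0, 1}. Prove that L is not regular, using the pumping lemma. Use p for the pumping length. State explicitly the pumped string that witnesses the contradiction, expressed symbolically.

0^{p+1-k} 1^p

Assume L is regular; let p be its pumping constant.
Choose w = 0^{p+1} 1^p ∈ L, with |w| = 2p+1 ≥ p.
Write w = xyz as guaranteed by the lemma, with |xy| ≤ p and |y| ≥ 1.
The first p characters of w are 0's, so xy (and hence y) consists only of 0's. Write y = 0^k, 1 ≤ k ≤ p.
Consider xy^0z = xz = 0^{p+1-k} 1^p. Since k ≥ 1, the 0-count p+1-k is at most p, so i > j fails; thus xz ∉ L.
This is a contradiction; hence L is not regular.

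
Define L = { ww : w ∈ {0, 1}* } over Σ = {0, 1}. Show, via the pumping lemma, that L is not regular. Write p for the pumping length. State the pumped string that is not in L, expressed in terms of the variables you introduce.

0^{p+k} 1^p 0^p 1^p

Suppose for contradiction that L is regular, and let p be the pumping length.
Take w = 0^p 1^p 0^p 1^p = uu where u = 0^p1^p; then w ∈ L and |w| = 4p ≥ p.
Write w = xyz as guaranteed by the lemma, with |xy| ≤ p and y is nonempty.
Since the first p symbols of w are all 0's and |xy| ≤ p, y lies entirely in the leading 0-block: y = 0^k for some k with 1 ≤ k ≤ p.
Pump with i = 2: xy^2z = 0^{p+k} 1^p 0^p 1^p, of length 4p+k. Suppose this equals vv. The string starts with 0 and ends with 1, so v does too; thus the boundary between the two copies of v is a 1→0 transition. There is exactly one such transition, at position 2p+k, so |v| = 2p+k and |vv| = 4p+2k ≠ 4p+k since k ≥ 1. So xy^2z ∉ L.
This contradicts the pumping lemma, so L is not regular.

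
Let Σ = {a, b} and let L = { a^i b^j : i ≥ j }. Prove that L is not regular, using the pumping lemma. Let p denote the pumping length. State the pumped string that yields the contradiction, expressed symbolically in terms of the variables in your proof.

a^{p-k} b^p

Assume L is regular. Let p be the pumping length given by the pumping lemma.
Choose w = a^p b^p ∈ L, with |w| = 2p ≥ p.
The pumping lemma gives a decomposition w = xyz where |xy| ≤ p and |y| ≥ 1.
Because |xy| ≤ p and w begins with p copies of a, we have y = a^k with 1 ≤ k ≤ p.
Consider xy^0z = xz = a^{p-k} b^p. Since k ≥ 1, the a-count p-k is less than p, so i ≥ j fails; thus xz ∉ L.
This is a contradiction; hence L is not regular.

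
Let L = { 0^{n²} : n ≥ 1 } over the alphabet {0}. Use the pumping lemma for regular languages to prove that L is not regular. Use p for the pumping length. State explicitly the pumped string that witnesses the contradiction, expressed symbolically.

0^{p²+k}

Assume L is regular. Let p be the pumping length given by the pumping lemma.
Take w = 0^{p²} ∈ L with |w| = p² ≥ p.
Write w = xyz as guaranteed by the lemma, with |xy| ≤ p and y is nonempty.
Then y = 0^k for some k with 1 ≤ k ≤ p.
Pump with i = 2: xy^2z = 0^{p²+k}. Since 1 ≤ k ≤ p, p² < p²+k ≤ p²+p < (p+1)², so p²+k lies strictly between consecutive squares and is not a perfect square. So xy^2z ∉ L.
This is a contradiction; hence L is not regular.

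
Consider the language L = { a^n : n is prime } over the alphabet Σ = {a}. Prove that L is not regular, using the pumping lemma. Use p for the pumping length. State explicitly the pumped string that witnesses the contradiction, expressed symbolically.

a^{q(1+k)}

Suppose for contradiction that L is regular, and let p be the pumping length.
Let q be a prime with q ≥ p+2 (infinitely many primes exist), and take w = a^q ∈ L with |w| = q ≥ p.
Write w = xyz as guaranteed by the lemma, with |xy| ≤ p and y is nonempty.
Then y = a^k for some k with 1 ≤ k ≤ p.
Since 1 ≤ k ≤ p, |xz| = q-k. Pump with i = q+1: |xy^{q+1}z| = (q-k)+(q+1)k = q+qk = q(1+k), which is composite (both factors ≥ 2). So xy^{q+1}z = a^{q(1+k)} ∉ L.
Contradiction. Therefore L is not regular.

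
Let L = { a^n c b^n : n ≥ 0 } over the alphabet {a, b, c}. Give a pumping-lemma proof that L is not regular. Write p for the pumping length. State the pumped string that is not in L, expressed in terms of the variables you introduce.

Suppose for contradiction that L is regular, and let p be the pumping length.
Take w = a^p c b^p ∈ L with |w| = 2p+1 ≥ p.
By the pumping lemma, w = xyz with |xy| ≤ p and y is nonempty.
The first p characters of w are a's, so xy (and hence y) consists only of a's. Write y = a^k, 1 ≤ k ≤ p.
Pump with i = 2: xy^2z = a^{p+k} c b^p, which would require p+k = p. But k ≥ 1, so xy^2z ∉ L.
Contradiction. Therefore L is not regular.

a^{p+k} c b^p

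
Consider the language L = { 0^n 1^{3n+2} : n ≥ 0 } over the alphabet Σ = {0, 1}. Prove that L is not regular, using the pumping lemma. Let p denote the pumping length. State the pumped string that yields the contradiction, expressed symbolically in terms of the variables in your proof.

Assume L is regular; let p be its pumping constant.
Choose w = 0^p 1^{3p+2}, which is in L with |w| = 4p+2 ≥ p.
Write w = xyz as guaranteed by the lemma, with |xy| ≤ p and |y| > 0.
Since the first p symbols of w are all 0's and |xy| ≤ p, y lies entirely in the leading 0-block: y = 0^k for some k with 1 ≤ k ≤ p.
Pump with i = 2: xy^2z = 0^{p+k} 1^{3p+2}. For this to lie in L we would need 3p+2 = 3(p+k)+2, which forces k = 0. But k ≥ 1, so xy^2z ∉ L.
Contradiction. Therefore L is not regular.

0^{p+k} 1^{3p+2}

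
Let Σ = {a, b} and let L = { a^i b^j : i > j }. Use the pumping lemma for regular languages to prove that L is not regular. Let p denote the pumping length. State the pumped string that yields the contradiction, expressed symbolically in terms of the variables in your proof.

a^{p+1-k} b^p

Suppose for contradiction that L is regular, and let p be the pumping length.
Choose w = a^{p+1} b^p ∈ L, with |w| = 2p+1 ≥ p.
The pumping lemma gives a decomposition w = xyz where |xy| ≤ p and |y| ≥ 1.
The first p characters of w are a's, so xy (and hence y) consists only of a's. Write y = a^k, 1 ≤ k ≤ p.
Consider xy^0z = xz = a^{p+1-k} b^p. Since k ≥ 1, the a-count p+1-k is at most p, so i > j fails; thus xz ∉ L.
This is a contradiction; hence L is not regular.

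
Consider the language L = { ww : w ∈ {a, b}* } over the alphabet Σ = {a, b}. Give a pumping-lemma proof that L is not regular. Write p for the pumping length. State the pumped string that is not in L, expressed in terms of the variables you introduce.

Toward a contradiction, assume L is regular with pumping length p.
Take w = a^p b^p a^p b^p = uu where u = a^pb^p; then w ∈ L and |w| = 4p ≥ p.
Write w = xyz as guaranteed by the lemma, with |xy| ≤ p and |y| > 0.
The first p characters of w are a's, so xy (and hence y) consists only of a's. Write y = a^k, 1 ≤ k ≤ p.
Pump with i = 2: xy^2z = a^{p+k} b^p a^p b^p, of length 4p+k. Suppose this equals vv. The string starts with a and ends with b, so v does too; thus the boundary between the two copies of v is a b→a transition. There is exactly one such transition, at position 2p+k, so |v| = 2p+k and |vv| = 4p+2k ≠ 4p+k since k ≥ 1. So xy^2z ∉ L.
This contradicts the pumping lemma, so L is not regular.

a^{p+k} b^p a^p b^p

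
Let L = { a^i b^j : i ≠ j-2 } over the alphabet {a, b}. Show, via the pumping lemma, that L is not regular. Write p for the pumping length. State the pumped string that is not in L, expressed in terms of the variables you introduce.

Assume L is regular; let p be its pumping constant.
Choose w = a^p b^{p+p!+2}. Since p ≠ (p+p!+2)-2 = p+p!, w ∈ L; and |w| ≥ p.
The pumping lemma gives a decomposition w = xyz where |xy| ≤ p and |y| > 0.
The first p characters of w are a's, so xy (and hence y) consists only of a's. Write y = a^k, 1 ≤ k ≤ p.
Since 1 ≤ k ≤ p, k divides p!; set t = 1 + p!/k. Then xy^t z has p + (p!/k)·k = p + p! copies of a. Now the a-count is p+p! and (b-count)-2 = (p+p!+2)-2 = p+p!, so i ≠ j-2 fails. So xy^t z = a^{p+p!} b^{p+p!+2} ∉ L.
Contradiction. Therefore L is not regular.

a^{p+p!} b^{p+p!+2}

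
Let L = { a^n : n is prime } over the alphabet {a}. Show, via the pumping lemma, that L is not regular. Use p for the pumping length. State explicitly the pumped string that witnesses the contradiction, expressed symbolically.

a^{q(1+k)}

Assume L is regular; let p be its pumping constant.
Let q be a prime with q ≥ p+2 (infinitely many primes exist), and take w = a^q ∈ L with |w| = q ≥ p.
Write w = xyz as guaranteed by the lemma, with |xy| ≤ p and |y| > 0.
Then y = a^k for some k with 1 ≤ k ≤ p.
Since 1 ≤ k ≤ p, |xz| = q-k. Pump with i = q+1: |xy^{q+1}z| = (q-k)+(q+1)k = q+qk = q(1+k), which is composite (both factors ≥ 2). So xy^{q+1}z = a^{q(1+k)} ∉ L.
Contradiction. Therefore L is not regular.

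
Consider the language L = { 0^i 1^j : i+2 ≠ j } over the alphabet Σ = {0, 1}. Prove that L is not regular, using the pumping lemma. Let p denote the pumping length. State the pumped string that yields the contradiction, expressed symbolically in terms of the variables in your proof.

0^{p+p!} 1^{p+p!+2}

Suppose for contradiction that L is regular, and let p be the pumping length.
Choose w = 0^p 1^{p+p!+2}. Since p ≠ (p+p!+2)-2 = p+p!, w ∈ L; and |w| ≥ p.
By the pumping lemma, w = xyz with |xy| ≤ p and |y| > 0.
Because |xy| ≤ p and w begins with p copies of 0, we have y = 0^k with 1 ≤ k ≤ p.
Since 1 ≤ k ≤ p, k divides p!; set t = 1 + p!/k. Then xy^t z has p + (p!/k)·k = p + p! copies of 0. Now the 0-count is p+p! and (1-count)-2 = (p+p!+2)-2 = p+p!, so i+2 ≠ j fails. So xy^t z = 0^{p+p!} 1^{p+p!+2} ∉ L.
This is a contradiction; hence L is not regular.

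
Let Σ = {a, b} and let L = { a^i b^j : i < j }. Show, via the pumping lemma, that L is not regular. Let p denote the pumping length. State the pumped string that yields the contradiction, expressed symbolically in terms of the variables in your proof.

a^{p+k} b^{p+1}

Assume L is regular; let p be its pumping constant.
Choose w = a^p b^{p+1} ∈ L, with |w| = 2p+1 ≥ p.
Write w = xyz as guaranteed by the lemma, with |xy| ≤ p and |y| > 0.
The first p characters of w are a's, so xy (and hence y) consists only of a's. Write y = a^k, 1 ≤ k ≤ p.
Consider xy^2z = a^{p+k} b^{p+1}. Since k ≥ 1, the a-count p+k is at least p+1, so i < j fails; thus xy^2z ∉ L.
This contradicts the pumping lemma, so L is not regular.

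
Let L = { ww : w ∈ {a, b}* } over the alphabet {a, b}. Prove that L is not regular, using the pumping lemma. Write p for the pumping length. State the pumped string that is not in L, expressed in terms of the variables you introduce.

Toward a contradiction, assume L is regular with pumping length p.
Take w = a^p b^p a^p b^p = uu where u = a^pb^p; then w ∈ L and |w| = 4p ≥ p.
Write w = xyz as guaranteed by the lemma, with |xy| ≤ p and |y| > 0.
The first p characters of w are a's, so xy (and hence y) consists only of a's. Write y = a^k, 1 ≤ k ≤ p.
Pump with i = 2: xy^2z = a^{p+k} b^p a^p b^p, of length 4p+k. Suppose this equals vv. The string starts with a and ends with b, so v does too; thus the boundary between the two copies of v is a b→a transition. There is exactly one such transition, at position 2p+k, so |v| = 2p+k and |vv| = 4p+2k ≠ 4p+k since k ≥ 1. So xy^2z ∉ L.
This contradicts the pumping lemma, so L is not regular.

a^{p+k} b^p a^p b^p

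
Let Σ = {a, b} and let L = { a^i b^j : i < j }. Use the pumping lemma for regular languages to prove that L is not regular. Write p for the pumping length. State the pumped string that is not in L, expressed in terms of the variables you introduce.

Toward a contradiction, assume L is regular with pumping length p.
Choose w = a^p b^{p+1} ∈ L, with |w| = 2p+1 ≥ p.
The pumping lemma gives a decomposition w = xyz where |xy| ≤ p and |y| > 0.
The first p characters of w are a's, so xy (and hence y) consists only of a's. Write y = a^k, 1 ≤ k ≤ p.
Consider xy^2z = a^{p+k} b^{p+1}. Since k ≥ 1, the a-count p+k is at least p+1, so i < j fails; thus xy^2z ∉ L.
This is a contradiction; hence L is not regular.

a^{p+k} b^{p+1}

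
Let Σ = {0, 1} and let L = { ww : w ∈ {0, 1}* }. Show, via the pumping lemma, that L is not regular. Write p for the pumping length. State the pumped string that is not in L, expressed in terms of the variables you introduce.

Assume L is regular. Let p be the pumping length given by the pumping lemma.
Take w = 0^p 1^p 0^p 1^p = uu where u = 0^p1^p; then w ∈ L and |w| = 4p ≥ p.
The pumping lemma gives a decomposition w = xyz where |xy| ≤ p and y is nonempty.
Since the first p symbols of w are all 0's and |xy| ≤ p, y lies entirely in the leading 0-block: y = 0^k for some k with 1 ≤ k ≤ p.
Pump with i = 2: xy^2z = 0^{p+k} 1^p 0^p 1^p, of length 4p+k. Suppose this equals vv. The string starts with 0 and ends with 1, so v does too; thus the boundary between the two copies of v is a 1→0 transition. There is exactly one such transition, at position 2p+k, so |v| = 2p+k and |vv| = 4p+2k ≠ 4p+k since k ≥ 1. So xy^2z ∉ L.
This contradicts the pumping lemma, so L is not regular.

0^{p+k} 1^p 0^p 1^p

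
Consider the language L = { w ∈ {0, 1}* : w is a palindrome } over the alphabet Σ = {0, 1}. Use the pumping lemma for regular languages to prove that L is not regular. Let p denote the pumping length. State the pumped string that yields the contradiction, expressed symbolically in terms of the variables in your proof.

Toward a contradiction, assume L is regular with pumping length p.
Take w = 0^p 1 0^p, a palindrome of length 2p+1 ≥ p.
Write w = xyz as guaranteed by the lemma, with |xy| ≤ p and |y| > 0.
The first p characters of w are 0's, so xy (and hence y) consists only of 0's. Write y = 0^k, 1 ≤ k ≤ p.
Pump with i = 2: xy^2z = 0^{p+k} 1 0^p. Its reverse is 0^p 1 0^{p+k}, which differs from xy^2z since k ≥ 1. So xy^2z is not a palindrome and xy^2z ∉ L.
This contradicts the pumping lemma, so L is not regular.

0^{p+k} 1 0^p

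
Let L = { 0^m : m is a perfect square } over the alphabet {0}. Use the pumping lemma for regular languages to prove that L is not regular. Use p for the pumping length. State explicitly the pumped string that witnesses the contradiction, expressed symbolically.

Assume L is regular; let p be its pumping constant.
Take w = 0^{p²} ∈ L with |w| = p² ≥ p.
The pumping lemma gives a decomposition w = xyz where |xy| ≤ p and |y| > 0.
Then y = 0^k for some k with 1 ≤ k ≤ p.
Pump with i = 2: xy^2z = 0^{p²+k}. Since 1 ≤ k ≤ p, p² < p²+k ≤ p²+p < (p+1)², so p²+k lies strictly between consecutive squares and is not a perfect square. So xy^2z ∉ L.
This is a contradiction; hence L is not regular.

0^{p²+k}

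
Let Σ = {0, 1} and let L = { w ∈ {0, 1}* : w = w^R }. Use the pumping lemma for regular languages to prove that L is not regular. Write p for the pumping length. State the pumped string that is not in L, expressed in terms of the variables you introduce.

Toward a contradiction, assume L is regular with pumping length p.
Take w = 0^p 1 0^p, a palindrome of length 2p+1 ≥ p.
By the pumping lemma, w = xyz with |xy| ≤ p and y is nonempty.
The first p characters of w are 0's, so xy (and hence y) consists only of 0's. Write y = 0^k, 1 ≤ k ≤ p.
Pump with i = 2: xy^2z = 0^{p+k} 1 0^p. Its reverse is 0^p 1 0^{p+k}, which differs from xy^2z since k ≥ 1. So xy^2z is not a palindrome and xy^2z ∉ L.
This is a contradiction; hence L is not regular.

0^{p+k} 1 0^p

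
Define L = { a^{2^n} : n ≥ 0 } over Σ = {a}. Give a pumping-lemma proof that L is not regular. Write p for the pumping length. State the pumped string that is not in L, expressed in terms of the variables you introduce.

a^{2^p+k}

Assume L is regular. Let p be the pumping length given by the pumping lemma.
Take w = a^{2^p} ∈ L with |w| = 2^p ≥ p.
The pumping lemma gives a decomposition w = xyz where |xy| ≤ p and y is nonempty.
Then y = a^k for some k with 1 ≤ k ≤ p.
Pump with i = 2: xy^2z = a^{2^p+k}. Since 1 ≤ k ≤ p < 2^p, we have 2^p < 2^p+k < 2^{p+1}, so 2^p+k is not a power of 2. So xy^2z ∉ L.
Contradiction. Therefore L is not regular.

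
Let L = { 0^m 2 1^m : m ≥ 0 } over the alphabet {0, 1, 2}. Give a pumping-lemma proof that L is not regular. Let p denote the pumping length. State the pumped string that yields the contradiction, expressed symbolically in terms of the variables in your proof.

0^{p+k} 2 1^p

Assume L is regular. Let p be the pumping length given by the pumping lemma.
Take w = 0^p 2 1^p ∈ L with |w| = 2p+1 ≥ p.
The pumping lemma gives a decomposition w = xyz where |xy| ≤ p and |y| ≥ 1.
The first p characters of w are 0's, so xy (and hence y) consists only of 0's. Write y = 0^k, 1 ≤ k ≤ p.
Pump with i = 2: xy^2z = 0^{p+k} 2 1^p, which would require p+k = p. But k ≥ 1, so xy^2z ∉ L.
This is a contradiction; hence L is not regular.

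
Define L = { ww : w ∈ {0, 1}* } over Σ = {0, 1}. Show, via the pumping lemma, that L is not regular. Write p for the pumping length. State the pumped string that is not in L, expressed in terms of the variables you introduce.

Suppose for contradiction that L is regular, and let p be the pumping length.
Take w = 0^p 1^p 0^p 1^p = uu where u = 0^p1^p; then w ∈ L and |w| = 4p ≥ p.
The pumping lemma gives a decomposition w = xyz where |xy| ≤ p and |y| > 0.
Since the first p symbols of w are all 0's and |xy| ≤ p, y lies entirely in the leading 0-block: y = 0^k for some k with 1 ≤ k ≤ p.
Pump with i = 2: xy^2z = 0^{p+k} 1^p 0^p 1^p, of length 4p+k. Suppose this equals vv. The string starts with 0 and ends with 1, so v does too; thus the boundary between the two copies of v is a 1→0 transition. There is exactly one such transition, at position 2p+k, so |v| = 2p+k and |vv| = 4p+2k ≠ 4p+k since k ≥ 1. So xy^2z ∉ L.
Contradiction. Therefore L is not regular.

0^{p+k} 1^p 0^p 1^p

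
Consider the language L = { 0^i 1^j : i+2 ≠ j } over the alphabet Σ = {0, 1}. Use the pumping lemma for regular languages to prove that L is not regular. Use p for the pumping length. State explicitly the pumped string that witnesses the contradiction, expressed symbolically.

0^{p+p!} 1^{p+p!+2}

Toward a contradiction, assume L is regular with pumping length p.
Choose w = 0^p 1^{p+p!+2}. Since p ≠ (p+p!+2)-2 = p+p!, w ∈ L; and |w| ≥ p.
Write w = xyz as guaranteed by the lemma, with |xy| ≤ p and |y| > 0.
Because |xy| ≤ p and w begins with p copies of 0, we have y = 0^k with 1 ≤ k ≤ p.
Since 1 ≤ k ≤ p, k divides p!; set t = 1 + p!/k. Then xy^t z has p + (p!/k)·k = p + p! copies of 0. Now the 0-count is p+p! and (1-count)-2 = (p+p!+2)-2 = p+p!, so i+2 ≠ j fails. So xy^t z = 0^{p+p!} 1^{p+p!+2} ∉ L.
This is a contradiction; hence L is not regular.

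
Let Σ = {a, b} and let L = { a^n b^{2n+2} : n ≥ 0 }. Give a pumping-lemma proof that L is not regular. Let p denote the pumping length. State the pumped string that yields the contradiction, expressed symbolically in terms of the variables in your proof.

a^{p+k} b^{2p+2}

Suppose for contradiction that L is regular, and let p be the pumping length.
Choose w = a^p b^{2p+2}, which is in L with |w| = 3p+2 ≥ p.
The pumping lemma gives a decomposition w = xyz where |xy| ≤ p and y is nonempty.
Since the first p symbols of w are all a's and |xy| ≤ p, y lies entirely in the leading a-block: y = a^k for some k with 1 ≤ k ≤ p.
Pump with i = 2: xy^2z = a^{p+k} b^{2p+2}. For this to lie in L we would need 2p+2 = 2(p+k)+2, which forces k = 0. But k ≥ 1, so xy^2z ∉ L.
This contradicts the pumping lemma, so L is not regular.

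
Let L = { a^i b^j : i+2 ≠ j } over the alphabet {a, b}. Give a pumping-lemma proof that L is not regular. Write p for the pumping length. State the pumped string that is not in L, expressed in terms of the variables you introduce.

Assume L is regular. Let p be the pumping length given by the pumping lemma.
Choose w = a^p b^{p+p!+2}. Since p ≠ (p+p!+2)-2 = p+p!, w ∈ L; and |w| ≥ p.
The pumping lemma gives a decomposition w = xyz where |xy| ≤ p and |y| ≥ 1.
The first p characters of w are a's, so xy (and hence y) consists only of a's. Write y = a^k, 1 ≤ k ≤ p.
Since 1 ≤ k ≤ p, k divides p!; set t = 1 + p!/k. Then xy^t z has p + (p!/k)·k = p + p! copies of a. Now the a-count is p+p! and (b-count)-2 = (p+p!+2)-2 = p+p!, so i+2 ≠ j fails. So xy^t z = a^{p+p!} b^{p+p!+2} ∉ L.
This contradicts the pumping lemma, so L is not regular.

a^{p+p!} b^{p+p!+2}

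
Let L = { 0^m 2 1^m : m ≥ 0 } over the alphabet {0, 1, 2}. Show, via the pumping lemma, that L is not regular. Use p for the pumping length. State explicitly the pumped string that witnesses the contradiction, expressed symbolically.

0^{p+k} 2 1^p

Assume L is regular. Let p be the pumping length given by the pumping lemma.
Take w = 0^p 2 1^p ∈ L with |w| = 2p+1 ≥ p.
Write w = xyz as guaranteed by the lemma, with |xy| ≤ p and |y| ≥ 1.
Since the first p symbols of w are all 0's and |xy| ≤ p, y lies entirely in the leading 0-block: y = 0^k for some k with 1 ≤ k ≤ p.
Pump with i = 2: xy^2z = 0^{p+k} 2 1^p, which would require p+k = p. But k ≥ 1, so xy^2z ∉ L.
This is a contradiction; hence L is not regular.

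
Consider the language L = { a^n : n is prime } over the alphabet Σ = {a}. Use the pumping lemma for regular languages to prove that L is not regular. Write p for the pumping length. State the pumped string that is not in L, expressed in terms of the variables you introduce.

a^{q(1+k)}

Assume L is regular; let p be its pumping constant.
Let q be a prime with q ≥ p+2 (infinitely many primes exist), and take w = a^q ∈ L with |w| = q ≥ p.
By the pumping lemma, w = xyz with |xy| ≤ p and |y| ≥ 1.
Then y = a^k for some k with 1 ≤ k ≤ p.
Since 1 ≤ k ≤ p, |xz| = q-k. Pump with i = q+1: |xy^{q+1}z| = (q-k)+(q+1)k = q+qk = q(1+k), which is composite (both factors ≥ 2). So xy^{q+1}z = a^{q(1+k)} ∉ L.
This is a contradiction; hence L is not regular.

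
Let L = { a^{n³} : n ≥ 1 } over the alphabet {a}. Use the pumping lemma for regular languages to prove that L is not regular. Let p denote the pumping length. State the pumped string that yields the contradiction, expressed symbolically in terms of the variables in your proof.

Suppose for contradiction that L is regular, and let p be the pumping length.
Take w = a^{p³} ∈ L with |w| = p³ ≥ p.
The pumping lemma gives a decomposition w = xyz where |xy| ≤ p and y is nonempty.
Then y = a^k for some k with 1 ≤ k ≤ p.
Pump with i = 2: xy^2z = a^{p³+k}. Since 1 ≤ k ≤ p, p³ < p³+k ≤ p³+p < p³+3p²+3p+1 = (p+1)³, so p³+k is not a perfect cube. So xy^2z ∉ L.
This is a contradiction; hence L is not regular.

a^{p³+k}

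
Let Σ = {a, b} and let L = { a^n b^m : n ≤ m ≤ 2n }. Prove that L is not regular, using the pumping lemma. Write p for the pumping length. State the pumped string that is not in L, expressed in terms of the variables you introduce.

Toward a contradiction, assume L is regular with pumping length p.
Take w = a^p b^p ∈ L (since p ≤ p ≤ 2p), with |w| = 2p ≥ p.
The pumping lemma gives a decomposition w = xyz where |xy| ≤ p and |y| ≥ 1.
The first p characters of w are a's, so xy (and hence y) consists only of a's. Write y = a^k, 1 ≤ k ≤ p.
Pump with i = 2: xy^2z = a^{p+k} b^p. Now n = p+k > p = m, so the condition n ≤ m fails. Thus xy^2z ∉ L.
This contradicts the pumping lemma, so L is not regular.

a^{p+k} b^p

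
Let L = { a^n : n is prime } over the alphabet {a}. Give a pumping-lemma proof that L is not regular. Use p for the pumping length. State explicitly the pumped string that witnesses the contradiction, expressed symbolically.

Suppose for contradiction that L is regular, and let p be the pumping length.
Let q be a prime with q ≥ p+2 (infinitely many primes exist), and take w = a^q ∈ L with |w| = q ≥ p.
The pumping lemma gives a decomposition w = xyz where |xy| ≤ p and |y| ≥ 1.
Then y = a^k for some k with 1 ≤ k ≤ p.
Since 1 ≤ k ≤ p, |xz| = q-k. Pump with i = q+1: |xy^{q+1}z| = (q-k)+(q+1)k = q+qk = q(1+k), which is composite (both factors ≥ 2). So xy^{q+1}z = a^{q(1+k)} ∉ L.
This is a contradiction; hence L is not regular.

a^{q(1+k)}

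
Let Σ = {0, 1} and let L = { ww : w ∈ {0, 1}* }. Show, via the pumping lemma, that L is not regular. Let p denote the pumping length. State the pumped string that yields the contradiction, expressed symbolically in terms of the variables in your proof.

0^{p+k} 1^p 0^p 1^p

Toward a contradiction, assume L is regular with pumping length p.
Take w = 0^p 1^p 0^p 1^p = uu where u = 0^p1^p; then w ∈ L and |w| = 4p ≥ p.
By the pumping lemma, w = xyz with |xy| ≤ p and y is nonempty.
The first p characters of w are 0's, so xy (and hence y) consists only of 0's. Write y = 0^k, 1 ≤ k ≤ p.
Pump with i = 2: xy^2z = 0^{p+k} 1^p 0^p 1^p, of length 4p+k. Suppose this equals vv. The string starts with 0 and ends with 1, so v does too; thus the boundary between the two copies of v is a 1→0 transition. There is exactly one such transition, at position 2p+k, so |v| = 2p+k and |vv| = 4p+2k ≠ 4p+k since k ≥ 1. So xy^2z ∉ L.
This is a contradiction; hence L is not regular.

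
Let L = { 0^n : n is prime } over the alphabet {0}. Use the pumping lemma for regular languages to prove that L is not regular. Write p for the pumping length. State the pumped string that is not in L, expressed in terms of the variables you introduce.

Assume L is regular. Let p be the pumping length given by the pumping lemma.
Let q be a prime with q ≥ p+2 (infinitely many primes exist), and take w = 0^q ∈ L with |w| = q ≥ p.
By the pumping lemma, w = xyz with |xy| ≤ p and |y| > 0.
Then y = 0^k for some k with 1 ≤ k ≤ p.
Since 1 ≤ k ≤ p, |xz| = q-k. Pump with i = q+1: |xy^{q+1}z| = (q-k)+(q+1)k = q+qk = q(1+k), which is composite (both factors ≥ 2). So xy^{q+1}z = 0^{q(1+k)} ∉ L.
This is a contradiction; hence L is not regular.

0^{q(1+k)}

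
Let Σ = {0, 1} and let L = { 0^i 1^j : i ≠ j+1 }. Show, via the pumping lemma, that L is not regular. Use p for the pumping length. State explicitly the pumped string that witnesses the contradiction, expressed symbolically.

Toward a contradiction, assume L is regular with pumping length p.
Choose w = 0^p 1^{p+p!-1}. Since p ≠ (p+p!-1)+1 = p+p!, w ∈ L; and |w| ≥ p.
Write w = xyz as guaranteed by the lemma, with |xy| ≤ p and |y| > 0.
Because |xy| ≤ p and w begins with p copies of 0, we have y = 0^k with 1 ≤ k ≤ p.
Since 1 ≤ k ≤ p, k divides p!; set t = 1 + p!/k. Then xy^t z has p + (p!/k)·k = p + p! copies of 0. Now the 0-count is p+p! and (1-count)+1 = (p+p!-1)+1 = p+p!, so i ≠ j+1 fails. So xy^t z = 0^{p+p!} 1^{p+p!-1} ∉ L.
Contradiction. Therefore L is not regular.

0^{p+p!} 1^{p+p!-1}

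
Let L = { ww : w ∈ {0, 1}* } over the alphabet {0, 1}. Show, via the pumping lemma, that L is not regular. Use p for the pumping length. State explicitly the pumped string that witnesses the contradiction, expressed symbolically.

0^{p+k} 1^p 0^p 1^p

Toward a contradiction, assume L is regular with pumping length p.
Take w = 0^p 1^p 0^p 1^p = uu where u = 0^p1^p; then w ∈ L and |w| = 4p ≥ p.
Write w = xyz as guaranteed by the lemma, with |xy| ≤ p and |y| > 0.
The first p characters of w are 0's, so xy (and hence y) consists only of 0's. Write y = 0^k, 1 ≤ k ≤ p.
Pump with i = 2: xy^2z = 0^{p+k} 1^p 0^p 1^p, of length 4p+k. Suppose this equals vv. The string starts with 0 and ends with 1, so v does too; thus the boundary between the two copies of v is a 1→0 transition. There is exactly one such transition, at position 2p+k, so |v| = 2p+k and |vv| = 4p+2k ≠ 4p+k since k ≥ 1. So xy^2z ∉ L.
This is a contradiction; hence L is not regular.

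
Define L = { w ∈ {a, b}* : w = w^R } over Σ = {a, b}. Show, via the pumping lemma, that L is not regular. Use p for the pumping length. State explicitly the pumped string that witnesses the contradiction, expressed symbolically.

a^{p+k} b a^p

Assume L is regular; let p be its pumping constant.
Take w = a^p b a^p, a palindrome of length 2p+1 ≥ p.
Write w = xyz as guaranteed by the lemma, with |xy| ≤ p and y is nonempty.
Since the first p symbols of w are all a's and |xy| ≤ p, y lies entirely in the leading a-block: y = a^k for some k with 1 ≤ k ≤ p.
Pump with i = 2: xy^2z = a^{p+k} b a^p. Its reverse is a^p b a^{p+k}, which differs from xy^2z since k ≥ 1. So xy^2z is not a palindrome and xy^2z ∉ L.
This contradicts the pumping lemma, so L is not regular.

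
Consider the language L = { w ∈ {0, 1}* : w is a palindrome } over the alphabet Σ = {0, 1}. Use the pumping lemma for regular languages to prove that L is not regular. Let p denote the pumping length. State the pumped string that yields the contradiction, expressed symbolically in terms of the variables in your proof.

0^{p+k} 1 0^p

Assume L is regular. Let p be the pumping length given by the pumping lemma.
Take w = 0^p 1 0^p, a palindrome of length 2p+1 ≥ p.
By the pumping lemma, w = xyz with |xy| ≤ p and |y| > 0.
Since the first p symbols of w are all 0's and |xy| ≤ p, y lies entirely in the leading 0-block: y = 0^k for some k with 1 ≤ k ≤ p.
Pump with i = 2: xy^2z = 0^{p+k} 1 0^p. Its reverse is 0^p 1 0^{p+k}, which differs from xy^2z since k ≥ 1. So xy^2z is not a palindrome and xy^2z ∉ L.
Contradiction. Therefore L is not regular.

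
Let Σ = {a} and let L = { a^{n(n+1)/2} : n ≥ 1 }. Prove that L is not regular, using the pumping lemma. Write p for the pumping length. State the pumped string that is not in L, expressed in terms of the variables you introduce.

a^{p(p+1)/2+k}

Suppose for contradiction that L is regular, and let p be the pumping length.
Take w = a^{p(p+1)/2} ∈ L with |w| = p(p+1)/2 ≥ p.
Write w = xyz as guaranteed by the lemma, with |xy| ≤ p and y is nonempty.
Then y = a^k for some k with 1 ≤ k ≤ p.
Pump with i = 2: xy^2z = a^{p(p+1)/2+k}. Since 1 ≤ k ≤ p, p(p+1)/2 < p(p+1)/2+k ≤ p(p+1)/2+p < (p+1)(p+2)/2, so p(p+1)/2+k is strictly between consecutive triangular numbers. So xy^2z ∉ L.
This is a contradiction; hence L is not regular.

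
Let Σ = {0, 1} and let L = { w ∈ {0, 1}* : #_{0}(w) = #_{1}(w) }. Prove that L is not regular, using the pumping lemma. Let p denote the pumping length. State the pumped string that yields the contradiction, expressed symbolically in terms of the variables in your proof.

Assume L is regular; let p be its pumping constant.
Choose w = 0^p 1^p ∈ L with |w| = 2p ≥ p.
The pumping lemma gives a decomposition w = xyz where |xy| ≤ p and y is nonempty.
The first p characters of w are 0's, so xy (and hence y) consists only of 0's. Write y = 0^k, 1 ≤ k ≤ p.
Pump with i = 2: xy^2z = 0^{p+k} 1^p has p+k occurrences of 0 but only p of 1. Since k ≥ 1 the counts differ, so xy^2z ∉ L.
Contradiction. Therefore L is not regular.

0^{p+k} 1^p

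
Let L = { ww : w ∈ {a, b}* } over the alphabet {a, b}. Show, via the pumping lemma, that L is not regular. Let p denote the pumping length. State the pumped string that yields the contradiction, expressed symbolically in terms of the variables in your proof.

a^{p+k} b^p a^p b^p

Assume L is regular; let p be its pumping constant.
Take w = a^p b^p a^p b^p = uu where u = a^pb^p; then w ∈ L and |w| = 4p ≥ p.
Write w = xyz as guaranteed by the lemma, with |xy| ≤ p and |y| > 0.
The first p characters of w are a's, so xy (and hence y) consists only of a's. Write y = a^k, 1 ≤ k ≤ p.
Pump with i = 2: xy^2z = a^{p+k} b^p a^p b^p, of length 4p+k. Suppose this equals vv. The string starts with a and ends with b, so v does too; thus the boundary between the two copies of v is a b→a transition. There is exactly one such transition, at position 2p+k, so |v| = 2p+k and |vv| = 4p+2k ≠ 4p+k since k ≥ 1. So xy^2z ∉ L.
Contradiction. Therefore L is not regular.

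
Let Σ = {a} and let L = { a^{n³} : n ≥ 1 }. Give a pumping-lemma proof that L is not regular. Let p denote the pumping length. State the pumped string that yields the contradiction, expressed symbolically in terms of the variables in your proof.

Assume L is regular; let p be its pumping constant.
Take w = a^{p³} ∈ L with |w| = p³ ≥ p.
Write w = xyz as guaranteed by the lemma, with |xy| ≤ p and y is nonempty.
Then y = a^k for some k with 1 ≤ k ≤ p.
Pump with i = 2: xy^2z = a^{p³+k}. Since 1 ≤ k ≤ p, p³ < p³+k ≤ p³+p < p³+3p²+3p+1 = (p+1)³, so p³+k is not a perfect cube. So xy^2z ∉ L.
Contradiction. Therefore L is not regular.

a^{p³+k}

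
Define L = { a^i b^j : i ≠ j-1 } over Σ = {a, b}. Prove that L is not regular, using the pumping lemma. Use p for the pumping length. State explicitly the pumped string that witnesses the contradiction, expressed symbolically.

a^{p+p!} b^{p+p!+1}

Assume L is regular; let p be its pumping constant.
Choose w = a^p b^{p+p!+1}. Since p ≠ (p+p!+1)-1 = p+p!, w ∈ L; and |w| ≥ p.
The pumping lemma gives a decomposition w = xyz where |xy| ≤ p and |y| ≥ 1.
Because |xy| ≤ p and w begins with p copies of a, we have y = a^k with 1 ≤ k ≤ p.
Since 1 ≤ k ≤ p, k divides p!; set t = 1 + p!/k. Then xy^t z has p + (p!/k)·k = p + p! copies of a. Now the a-count is p+p! and (b-count)-1 = (p+p!+1)-1 = p+p!, so i ≠ j-1 fails. So xy^t z = a^{p+p!} b^{p+p!+1} ∉ L.
Contradiction. Therefore L is not regular.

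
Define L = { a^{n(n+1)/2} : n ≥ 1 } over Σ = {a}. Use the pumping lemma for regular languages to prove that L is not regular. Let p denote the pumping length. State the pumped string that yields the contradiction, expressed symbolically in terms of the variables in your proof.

Assume L is regular. Let p be the pumping length given by the pumping lemma.
Take w = a^{p(p+1)/2} ∈ L with |w| = p(p+1)/2 ≥ p.
Write w = xyz as guaranteed by the lemma, with |xy| ≤ p and |y| > 0.
Then y = a^k for some k with 1 ≤ k ≤ p.
Pump with i = 2: xy^2z = a^{p(p+1)/2+k}. Since 1 ≤ k ≤ p, p(p+1)/2 < p(p+1)/2+k ≤ p(p+1)/2+p < (p+1)(p+2)/2, so p(p+1)/2+k is strictly between consecutive triangular numbers. So xy^2z ∉ L.
This is a contradiction; hence L is not regular.

a^{p(p+1)/2+k}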